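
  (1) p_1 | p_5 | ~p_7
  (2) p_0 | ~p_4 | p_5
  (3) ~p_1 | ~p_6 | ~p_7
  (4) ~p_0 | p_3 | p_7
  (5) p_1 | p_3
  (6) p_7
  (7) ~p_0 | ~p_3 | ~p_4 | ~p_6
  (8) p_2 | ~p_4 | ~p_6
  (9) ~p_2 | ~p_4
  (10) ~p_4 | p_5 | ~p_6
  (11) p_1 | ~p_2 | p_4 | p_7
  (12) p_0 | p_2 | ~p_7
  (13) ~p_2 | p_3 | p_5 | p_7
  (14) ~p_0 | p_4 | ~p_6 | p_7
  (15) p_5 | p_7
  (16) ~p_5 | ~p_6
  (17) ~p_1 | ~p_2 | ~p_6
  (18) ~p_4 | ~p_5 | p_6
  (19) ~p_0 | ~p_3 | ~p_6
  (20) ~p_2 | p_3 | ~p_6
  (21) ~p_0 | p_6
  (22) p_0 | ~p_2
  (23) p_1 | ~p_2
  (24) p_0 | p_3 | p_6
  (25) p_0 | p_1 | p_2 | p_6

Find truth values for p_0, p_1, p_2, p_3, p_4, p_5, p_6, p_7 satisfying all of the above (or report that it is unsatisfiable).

Unsatisfiable — no assignment works.

Case p_0 = True:
  (p_7) forces p_7 = True.
  (~p_0 | p_6) forces p_6 = True.
  (~p_1 | ~p_6 | ~p_7) forces p_1 = False.
  (p_1 | p_5 | ~p_7) forces p_5 = True.
  Clause (~p_5 | ~p_6) is falsified — contradiction.
Case p_0 = False:
  (p_7) forces p_7 = True.
  (p_0 | p_2 | ~p_7) forces p_2 = True.
  Clause (p_0 | ~p_2) is falsified — contradiction.
Both cases fail, so the formula is unsatisfiable.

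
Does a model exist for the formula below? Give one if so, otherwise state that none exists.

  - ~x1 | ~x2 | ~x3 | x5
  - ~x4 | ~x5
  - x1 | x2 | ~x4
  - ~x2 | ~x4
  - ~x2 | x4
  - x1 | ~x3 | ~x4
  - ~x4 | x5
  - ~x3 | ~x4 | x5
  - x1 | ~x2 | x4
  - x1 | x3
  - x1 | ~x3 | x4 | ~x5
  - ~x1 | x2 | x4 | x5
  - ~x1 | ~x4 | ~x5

x1 = True, x2 = False, x3 = True, x4 = False, x5 = True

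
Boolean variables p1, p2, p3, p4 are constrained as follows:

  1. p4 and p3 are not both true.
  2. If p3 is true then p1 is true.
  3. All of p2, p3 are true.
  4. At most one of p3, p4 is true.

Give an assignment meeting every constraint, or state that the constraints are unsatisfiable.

p1 = True; p2 = True; p3 = True; p4 = False

  (1) p4=F, p3=T — not both ✓
  (2) p3=T ⇒ p1: T ✓
  (3) {p2, p3}: all 2 true ✓
  (4) {p3, p4}: 1 true — at most one ✓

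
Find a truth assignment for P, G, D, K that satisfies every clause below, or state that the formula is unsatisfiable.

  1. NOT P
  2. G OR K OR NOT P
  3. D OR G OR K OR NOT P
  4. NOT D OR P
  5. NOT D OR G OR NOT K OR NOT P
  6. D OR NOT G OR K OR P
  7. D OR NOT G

Unit clause (NOT P) forces P = False.
In (NOT D OR P) only NOT D is left, so D = False.
In (D OR NOT G) only NOT G is left, so G = False.
Set K = False.
All clauses satisfied.

P=F, G=F, D=F, K=F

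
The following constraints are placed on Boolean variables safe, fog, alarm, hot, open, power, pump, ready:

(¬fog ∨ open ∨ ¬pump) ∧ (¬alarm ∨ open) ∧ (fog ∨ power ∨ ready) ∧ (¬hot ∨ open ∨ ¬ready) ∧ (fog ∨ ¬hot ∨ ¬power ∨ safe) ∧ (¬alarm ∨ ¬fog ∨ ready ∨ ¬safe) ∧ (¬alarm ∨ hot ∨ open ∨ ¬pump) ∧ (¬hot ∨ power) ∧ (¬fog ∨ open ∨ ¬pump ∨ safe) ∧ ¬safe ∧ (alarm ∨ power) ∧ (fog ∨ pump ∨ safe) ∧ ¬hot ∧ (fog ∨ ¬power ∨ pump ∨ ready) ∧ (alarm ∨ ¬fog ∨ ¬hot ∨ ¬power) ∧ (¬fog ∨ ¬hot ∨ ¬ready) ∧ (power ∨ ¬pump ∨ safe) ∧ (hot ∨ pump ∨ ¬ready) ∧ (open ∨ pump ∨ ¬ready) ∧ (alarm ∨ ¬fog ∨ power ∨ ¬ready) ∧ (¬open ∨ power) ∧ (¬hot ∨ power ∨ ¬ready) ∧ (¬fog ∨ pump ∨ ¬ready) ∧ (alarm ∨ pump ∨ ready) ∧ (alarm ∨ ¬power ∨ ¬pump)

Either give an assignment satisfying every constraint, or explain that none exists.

Unit clause (¬safe) forces safe = False.
Unit clause (¬hot) forces hot = False.
Set fog = True.
Try alarm = False:
  (alarm ∨ power) forces power = True.
  (alarm ∨ ¬power ∨ ¬pump) forces pump = False.
  (hot ∨ pump ∨ ¬ready) forces ready = False.
  clause (alarm ∨ pump ∨ ready) is falsified — backtrack.
So alarm = True.
  then (¬alarm ∨ open) forces open = True.
  then (¬open ∨ power) forces power = True.
Set pump = True.
Set ready = False.
All clauses satisfied.

safe = False; fog = True; alarm = True; hot = False; open = True; power = True; pump = True; ready = False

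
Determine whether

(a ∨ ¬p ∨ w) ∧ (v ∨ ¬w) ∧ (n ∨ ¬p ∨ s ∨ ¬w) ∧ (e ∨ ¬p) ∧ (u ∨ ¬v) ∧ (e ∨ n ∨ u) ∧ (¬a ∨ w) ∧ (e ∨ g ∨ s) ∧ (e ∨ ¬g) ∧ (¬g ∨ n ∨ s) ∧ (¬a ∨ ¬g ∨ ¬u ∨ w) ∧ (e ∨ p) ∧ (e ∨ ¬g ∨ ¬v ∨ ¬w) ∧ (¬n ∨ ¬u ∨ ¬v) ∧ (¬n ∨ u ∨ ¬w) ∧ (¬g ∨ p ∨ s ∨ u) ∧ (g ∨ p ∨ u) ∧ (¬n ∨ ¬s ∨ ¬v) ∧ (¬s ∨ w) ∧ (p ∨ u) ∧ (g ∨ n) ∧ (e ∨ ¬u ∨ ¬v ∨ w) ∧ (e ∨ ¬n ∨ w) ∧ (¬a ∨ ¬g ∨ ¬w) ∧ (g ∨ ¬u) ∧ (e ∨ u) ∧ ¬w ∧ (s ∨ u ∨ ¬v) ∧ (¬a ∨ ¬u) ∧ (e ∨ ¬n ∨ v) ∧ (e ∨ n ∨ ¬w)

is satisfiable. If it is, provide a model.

n: True, p: False, g: True, w: False, e: True, u: True, a: False, v: False, s: False

Unit clause (¬w) forces w = False.
In (¬a ∨ w) only ¬a is left, so a = False.
In (¬s ∨ w) only ¬s is left, so s = False.
In (a ∨ ¬p ∨ w) only ¬p is left, so p = False.
In (e ∨ p) only e is left, so e = True.
In (p ∨ u) only u is left, so u = True.
In (g ∨ ¬u) only g is left, so g = True.
In (¬g ∨ n ∨ s) only n is left, so n = True.
In (¬n ∨ ¬u ∨ ¬v) only ¬v is left, so v = False.
All clauses satisfied.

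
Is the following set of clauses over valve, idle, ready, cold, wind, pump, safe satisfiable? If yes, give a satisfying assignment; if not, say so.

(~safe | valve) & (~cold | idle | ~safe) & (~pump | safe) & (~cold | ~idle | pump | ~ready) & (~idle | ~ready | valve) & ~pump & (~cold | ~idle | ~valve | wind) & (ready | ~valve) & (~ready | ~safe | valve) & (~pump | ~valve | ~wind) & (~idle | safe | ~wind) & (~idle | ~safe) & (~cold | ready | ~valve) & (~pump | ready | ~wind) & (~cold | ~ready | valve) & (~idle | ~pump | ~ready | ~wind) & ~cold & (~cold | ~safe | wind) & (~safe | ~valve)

valve = False; idle = False; ready = True; cold = False; wind = False; pump = False; safe = False

Unit clause (~pump) forces pump = False.
Unit clause (~cold) forces cold = False.
Set valve = False.
  then (~safe | valve) forces safe = False.
Set idle = False.
Set ready = True.
Set wind = False.
All clauses satisfied.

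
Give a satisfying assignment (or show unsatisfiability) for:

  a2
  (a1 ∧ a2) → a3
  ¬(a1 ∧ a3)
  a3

a1 = False, a2 = True, a3 = True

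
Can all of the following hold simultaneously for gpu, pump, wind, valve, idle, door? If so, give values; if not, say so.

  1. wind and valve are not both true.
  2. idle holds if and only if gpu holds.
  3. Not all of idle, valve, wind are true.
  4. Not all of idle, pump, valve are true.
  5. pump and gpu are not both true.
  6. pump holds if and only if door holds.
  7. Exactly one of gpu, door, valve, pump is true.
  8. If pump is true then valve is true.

gpu: True, pump: False, wind: False, valve: False, idle: True, door: False

  (1) wind=F, valve=F — not both ✓
  (2) idle=T, gpu=T — same ✓
  (3) {idle, valve, wind}: 1/3 true — not all ✓
  (4) {idle, pump, valve}: 1/3 true — not all ✓
  (5) pump=F, gpu=T — not both ✓
  (6) pump=F, door=F — same ✓
  (7) {gpu, door, valve, pump}: 1 true — exactly one ✓
  (8) pump=F ⇒ valve: vacuous ✓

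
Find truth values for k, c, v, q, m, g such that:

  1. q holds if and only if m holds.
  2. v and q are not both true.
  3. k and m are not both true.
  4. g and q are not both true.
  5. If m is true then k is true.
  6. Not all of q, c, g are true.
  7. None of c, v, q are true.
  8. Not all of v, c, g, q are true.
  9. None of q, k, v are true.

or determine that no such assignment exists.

k = False, c = False, v = False, q = False, m = False, g = False

  (1) q=F, m=F — same ✓
  (2) v=F, q=F — not both ✓
  (3) k=F, m=F — not both ✓
  (4) g=F, q=F — not both ✓
  (5) m=F ⇒ k: vacuous ✓
  (6) {q, c, g}: 0/3 true — not all ✓
  (7) {c, v, q}: 0 true — none ✓
  (8) {v, c, g, q}: 0/4 true — not all ✓
  (9) {q, k, v}: 0 true — none ✓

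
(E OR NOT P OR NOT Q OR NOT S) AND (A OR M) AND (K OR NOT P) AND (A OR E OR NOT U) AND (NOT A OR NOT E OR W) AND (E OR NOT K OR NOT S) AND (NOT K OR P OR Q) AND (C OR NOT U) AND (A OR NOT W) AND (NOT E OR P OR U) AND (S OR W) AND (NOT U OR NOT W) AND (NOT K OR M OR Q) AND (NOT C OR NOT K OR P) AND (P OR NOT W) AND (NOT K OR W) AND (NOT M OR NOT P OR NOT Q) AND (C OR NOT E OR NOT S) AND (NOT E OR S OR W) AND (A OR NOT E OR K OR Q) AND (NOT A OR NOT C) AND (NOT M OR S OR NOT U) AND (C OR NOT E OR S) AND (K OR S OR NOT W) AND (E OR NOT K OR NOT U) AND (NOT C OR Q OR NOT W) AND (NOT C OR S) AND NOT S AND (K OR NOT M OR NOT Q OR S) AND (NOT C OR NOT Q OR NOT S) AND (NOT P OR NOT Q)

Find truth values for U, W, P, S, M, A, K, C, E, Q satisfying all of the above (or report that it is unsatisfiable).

U = False, W = True, P = True, S = False, M = True, A = True, K = True, C = False, E = False, Q = False

Unit clause (NOT S) forces S = False.
In (S OR W) only W is left, so W = True.
In (NOT U OR NOT W) only NOT U is left, so U = False.
In (P OR NOT W) only P is left, so P = True.
In (K OR S OR NOT W) only K is left, so K = True.
In (NOT C OR S) only NOT C is left, so C = False.
In (NOT P OR NOT Q) only NOT Q is left, so Q = False.
In (A OR NOT W) only A is left, so A = True.
In (NOT K OR M OR Q) only M is left, so M = True.
In (C OR NOT E OR S) only NOT E is left, so E = False.
All clauses satisfied.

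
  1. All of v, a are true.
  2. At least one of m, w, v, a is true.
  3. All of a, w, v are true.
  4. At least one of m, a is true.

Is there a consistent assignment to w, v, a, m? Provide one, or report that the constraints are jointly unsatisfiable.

w = True, v = True, a = True, m = True

  (1) {v, a}: all 2 true ✓
  (2) {m, w, v, a}: 4 true — at least one ✓
  (3) {a, w, v}: all 3 true ✓
  (4) {m, a}: 2 true — at least one ✓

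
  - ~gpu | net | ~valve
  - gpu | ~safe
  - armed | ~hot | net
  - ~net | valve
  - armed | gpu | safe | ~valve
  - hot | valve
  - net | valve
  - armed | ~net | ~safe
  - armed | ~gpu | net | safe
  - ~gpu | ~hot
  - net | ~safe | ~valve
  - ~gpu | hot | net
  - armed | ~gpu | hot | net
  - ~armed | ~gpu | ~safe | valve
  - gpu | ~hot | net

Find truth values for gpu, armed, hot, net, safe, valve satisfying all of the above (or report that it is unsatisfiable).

Set gpu = True.
  then (~gpu | ~hot) forces hot = False.
  then (~gpu | hot | net) forces net = True.
  then (~net | valve) forces valve = True.
Set armed = True.
Set safe = True.
All clauses satisfied.

gpu = True, armed = True, hot = False, net = True, safe = True, valve = True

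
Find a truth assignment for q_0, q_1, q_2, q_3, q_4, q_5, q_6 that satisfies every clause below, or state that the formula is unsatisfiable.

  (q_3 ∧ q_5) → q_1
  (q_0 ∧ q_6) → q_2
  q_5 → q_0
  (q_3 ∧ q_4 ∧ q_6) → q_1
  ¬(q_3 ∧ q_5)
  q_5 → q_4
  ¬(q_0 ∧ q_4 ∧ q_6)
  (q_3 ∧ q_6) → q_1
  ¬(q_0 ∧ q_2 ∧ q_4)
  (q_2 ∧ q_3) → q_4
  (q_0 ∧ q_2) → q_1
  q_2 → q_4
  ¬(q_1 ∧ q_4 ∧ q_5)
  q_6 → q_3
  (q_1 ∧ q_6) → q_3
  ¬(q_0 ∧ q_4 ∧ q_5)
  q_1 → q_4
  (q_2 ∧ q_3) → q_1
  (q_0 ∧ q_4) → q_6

q_0: True, q_1: False, q_2: False, q_3: False, q_4: False, q_5: False, q_6: False

Set q_0 = True.
Try q_1 = True:
  (¬q_1 ∨ q_4) forces q_4 = True.
  (¬q_1 ∨ ¬q_4 ∨ ¬q_5) forces q_5 = False.
  (¬q_0 ∨ ¬q_4 ∨ q_6) forces q_6 = True.
  clause (¬q_0 ∨ ¬q_4 ∨ ¬q_6) is falsified — backtrack.
So q_1 = False.
  then (¬q_0 ∨ q_1 ∨ ¬q_2) forces q_2 = False.
  then (¬q_0 ∨ q_2 ∨ ¬q_6) forces q_6 = False.
  then (¬q_0 ∨ ¬q_4 ∨ q_6) forces q_4 = False.
  then (q_4 ∨ ¬q_5) forces q_5 = False.
Set q_3 = False.
All clauses satisfied.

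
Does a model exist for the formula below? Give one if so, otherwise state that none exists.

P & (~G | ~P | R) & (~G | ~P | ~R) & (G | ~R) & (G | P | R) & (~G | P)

Unit clause (P) forces P = True.
Try G = True:
  (~G | ~P | R) forces R = True.
  clause (~G | ~P | ~R) is falsified — backtrack.
So G = False.
  then (G | ~R) forces R = False.
Check each clause:
  (P): P holds.
  (~G | ~P | R): ~G holds.
  (~G | ~P | ~R): ~G holds.
  (G | ~R): ~R holds.
  (G | P | R): P holds.
  (~G | P): ~G holds.
All clauses satisfied.

G = False, R = False, P = True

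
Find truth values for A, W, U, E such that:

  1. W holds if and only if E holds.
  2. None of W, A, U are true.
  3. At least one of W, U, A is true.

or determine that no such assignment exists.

Case A = True:
  Constraint (2) is violated (A=T) — contradiction.
Case A = False:
  (2) forces W = False.
  (1) with W=F forces E = False.
  (2) forces U = False.
  Constraint (3) is violated (W=F, U=F, A=F) — contradiction.
Both cases fail — unsatisfiable.

No satisfying assignment exists.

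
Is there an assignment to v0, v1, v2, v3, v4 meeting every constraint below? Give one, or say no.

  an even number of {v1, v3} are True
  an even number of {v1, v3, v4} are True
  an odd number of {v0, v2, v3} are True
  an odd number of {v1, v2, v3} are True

v0 = False; v1 = False; v2 = True; v3 = False; v4 = False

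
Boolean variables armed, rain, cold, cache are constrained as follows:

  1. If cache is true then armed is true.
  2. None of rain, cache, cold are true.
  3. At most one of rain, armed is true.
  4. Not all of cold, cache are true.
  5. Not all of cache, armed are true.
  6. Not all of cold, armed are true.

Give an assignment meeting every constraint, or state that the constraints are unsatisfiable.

armed=F, rain=F, cold=F, cache=F

  (1) cache=F ⇒ armed: vacuous ✓
  (2) {rain, cache, cold}: 0 true — none ✓
  (3) {rain, armed}: 0 true — at most one ✓
  (4) {cold, cache}: 0/2 true — not all ✓
  (5) {cache, armed}: 0/2 true — not all ✓
  (6) {cold, armed}: 0/2 true — not all ✓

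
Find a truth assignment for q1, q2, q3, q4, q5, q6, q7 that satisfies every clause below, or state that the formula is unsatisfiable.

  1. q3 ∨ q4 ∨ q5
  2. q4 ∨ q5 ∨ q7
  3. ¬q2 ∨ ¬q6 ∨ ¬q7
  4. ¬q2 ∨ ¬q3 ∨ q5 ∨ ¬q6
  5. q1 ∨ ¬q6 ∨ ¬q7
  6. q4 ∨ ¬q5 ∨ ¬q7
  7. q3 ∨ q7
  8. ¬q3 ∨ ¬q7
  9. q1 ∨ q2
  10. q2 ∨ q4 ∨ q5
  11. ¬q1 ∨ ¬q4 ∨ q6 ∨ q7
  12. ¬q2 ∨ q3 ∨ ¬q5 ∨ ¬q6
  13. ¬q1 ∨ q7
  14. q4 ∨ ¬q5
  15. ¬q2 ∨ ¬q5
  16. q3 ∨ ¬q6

q1=T, q2=T, q3=F, q4=T, q5=F, q6=F, q7=T

Set q1 = True.
  then (¬q1 ∨ q7) forces q7 = True.
  then (¬q3 ∨ ¬q7) forces q3 = False.
  then (q3 ∨ ¬q6) forces q6 = False.
Set q2 = True.
  then (¬q2 ∨ ¬q5) forces q5 = False.
  then (q3 ∨ q4 ∨ q5) forces q4 = True.
All clauses satisfied.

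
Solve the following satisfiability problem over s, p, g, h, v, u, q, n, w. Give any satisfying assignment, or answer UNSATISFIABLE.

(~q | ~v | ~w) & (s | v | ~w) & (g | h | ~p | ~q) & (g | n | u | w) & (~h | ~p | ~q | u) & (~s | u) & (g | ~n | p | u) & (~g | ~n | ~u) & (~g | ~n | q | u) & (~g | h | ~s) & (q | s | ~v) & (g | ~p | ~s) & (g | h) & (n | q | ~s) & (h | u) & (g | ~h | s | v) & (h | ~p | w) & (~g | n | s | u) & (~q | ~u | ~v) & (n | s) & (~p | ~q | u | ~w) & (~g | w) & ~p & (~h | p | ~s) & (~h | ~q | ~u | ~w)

Case h = True:
  (~p) forces p = False.
  (~h | p | ~s) forces s = False.
  (n | s) forces n = True.
  If g = True:
    (~g | ~n | ~u) forces u = False.
    (~g | ~n | q | u) forces q = True.
    (~g | w) forces w = True.
    (~q | ~v | ~w) forces v = False.
    clause (s | v | ~w) is falsified.
  If g = False:
    (g | ~n | p | u) forces u = True.
    (g | ~h | s | v) forces v = True.
    (q | s | ~v) forces q = True.
    clause (~q | ~u | ~v) is falsified.
  Every sub-case reaches a contradiction.
Case h = False:
  (g | h) forces g = True.
  (~g | h | ~s) forces s = False.
  (h | u) forces u = True.
  (~g | ~n | ~u) forces n = False.
  Clause (n | s) is falsified — contradiction.
Both cases fail, so the formula is unsatisfiable.

UNSATISFIABLE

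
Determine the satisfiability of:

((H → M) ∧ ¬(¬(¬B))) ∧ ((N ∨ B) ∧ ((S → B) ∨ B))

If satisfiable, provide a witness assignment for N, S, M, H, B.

N=T; S=F; M=T; H=T; B=F

  (H → M) ∧ ¬(¬(¬B)) = True
    H → M = True
    ¬(¬(¬B)) = True
      ¬(¬B) = False
        ¬B = True
  (N ∨ B) ∧ ((S → B) ∨ B) = True
    N ∨ B = True
    (S → B) ∨ B = True
      S → B = True
Both conjuncts True, so the formula holds.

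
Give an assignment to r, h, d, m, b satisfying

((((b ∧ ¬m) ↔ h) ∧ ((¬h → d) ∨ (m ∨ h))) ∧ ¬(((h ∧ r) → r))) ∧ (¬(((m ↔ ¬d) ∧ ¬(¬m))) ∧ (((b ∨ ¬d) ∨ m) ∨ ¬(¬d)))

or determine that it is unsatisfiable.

No satisfying assignment exists.

The conjunct ¬(((h ∧ r) → r)) is unsatisfiable on its own:
  r=F, h=F: evaluates to False.
  r=F, h=T: evaluates to False.
  r=T, h=F: evaluates to False.
  r=T, h=T: evaluates to False.
So the whole conjunction is unsatisfiable.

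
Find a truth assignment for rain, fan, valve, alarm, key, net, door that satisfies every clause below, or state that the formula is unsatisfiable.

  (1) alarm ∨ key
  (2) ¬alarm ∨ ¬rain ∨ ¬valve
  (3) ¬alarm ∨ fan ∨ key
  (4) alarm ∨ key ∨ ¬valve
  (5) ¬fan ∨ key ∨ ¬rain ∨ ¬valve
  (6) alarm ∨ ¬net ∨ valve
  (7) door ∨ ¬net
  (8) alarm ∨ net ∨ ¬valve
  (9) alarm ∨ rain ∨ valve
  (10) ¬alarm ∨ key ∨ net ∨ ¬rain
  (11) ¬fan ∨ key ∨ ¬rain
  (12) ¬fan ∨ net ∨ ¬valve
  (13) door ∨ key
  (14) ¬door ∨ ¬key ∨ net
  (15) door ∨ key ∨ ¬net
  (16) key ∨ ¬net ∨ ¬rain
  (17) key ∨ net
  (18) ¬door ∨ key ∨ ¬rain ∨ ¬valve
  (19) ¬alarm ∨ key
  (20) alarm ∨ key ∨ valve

rain = True, fan = True, valve = False, alarm = True, key = True, net = False, door = False

Set rain = True.
Set fan = True.
  then (¬fan ∨ key ∨ ¬rain) forces key = True.
Set valve = False.
Set alarm = True.
Set net = False.
  then (¬door ∨ ¬key ∨ net) forces door = False.
All clauses satisfied.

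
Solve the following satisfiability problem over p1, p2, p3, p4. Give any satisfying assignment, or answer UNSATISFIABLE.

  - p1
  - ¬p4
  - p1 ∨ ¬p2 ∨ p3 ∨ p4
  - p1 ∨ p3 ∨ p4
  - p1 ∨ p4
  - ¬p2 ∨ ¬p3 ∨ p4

Unit clause (p1) forces p1 = True.
Unit clause (¬p4) forces p4 = False.
Set p2 = True.
  then (¬p2 ∨ ¬p3 ∨ p4) forces p3 = False.
Check each clause:
  (p1): p1 holds.
  (¬p4): ¬p4 holds.
  (p1 ∨ ¬p2 ∨ p3 ∨ p4): p1 holds.
  (p1 ∨ p3 ∨ p4): p1 holds.
  (p1 ∨ p4): p1 holds.
  (¬p2 ∨ ¬p3 ∨ p4): ¬p3 holds.
All clauses satisfied.

p1: True, p2: True, p3: False, p4: False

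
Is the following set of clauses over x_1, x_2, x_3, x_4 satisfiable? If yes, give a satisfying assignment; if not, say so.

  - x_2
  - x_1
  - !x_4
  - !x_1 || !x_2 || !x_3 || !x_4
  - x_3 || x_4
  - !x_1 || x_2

x_1 = True, x_2 = True, x_3 = True, x_4 = False

Unit clause (x_2) forces x_2 = True.
Unit clause (x_1) forces x_1 = True.
Unit clause (!x_4) forces x_4 = False.
In (x_3 || x_4) only x_3 is left, so x_3 = True.
Check each clause:
  (x_2): x_2 holds.
  (x_1): x_1 holds.
  (!x_4): !x_4 holds.
  (!x_1 || !x_2 || !x_3 || !x_4): !x_4 holds.
  (x_3 || x_4): x_3 holds.
  (!x_1 || x_2): x_2 holds.
All clauses satisfied.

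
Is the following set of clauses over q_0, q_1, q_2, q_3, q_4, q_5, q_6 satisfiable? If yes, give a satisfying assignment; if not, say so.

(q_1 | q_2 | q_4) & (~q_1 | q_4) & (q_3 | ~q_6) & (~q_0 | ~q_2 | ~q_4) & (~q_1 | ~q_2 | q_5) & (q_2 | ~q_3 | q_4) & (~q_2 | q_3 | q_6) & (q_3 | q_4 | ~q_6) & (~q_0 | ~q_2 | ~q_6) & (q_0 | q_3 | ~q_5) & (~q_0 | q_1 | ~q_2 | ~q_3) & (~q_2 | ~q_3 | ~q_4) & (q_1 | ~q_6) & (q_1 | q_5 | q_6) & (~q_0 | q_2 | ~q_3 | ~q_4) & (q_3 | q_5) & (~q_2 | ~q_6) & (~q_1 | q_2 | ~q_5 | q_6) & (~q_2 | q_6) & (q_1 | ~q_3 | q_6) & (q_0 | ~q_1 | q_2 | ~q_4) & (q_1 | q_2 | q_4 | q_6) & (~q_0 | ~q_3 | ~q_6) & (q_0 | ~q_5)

q_0=T, q_1=F, q_2=F, q_3=F, q_4=T, q_5=T, q_6=F

Set q_0 = True.
Set q_1 = False.
  then (q_1 | ~q_6) forces q_6 = False.
  then (q_1 | q_5 | q_6) forces q_5 = True.
  then (~q_2 | q_6) forces q_2 = False.
  then (q_1 | ~q_3 | q_6) forces q_3 = False.
  then (q_1 | q_2 | q_4 | q_6) forces q_4 = True.
All clauses satisfied.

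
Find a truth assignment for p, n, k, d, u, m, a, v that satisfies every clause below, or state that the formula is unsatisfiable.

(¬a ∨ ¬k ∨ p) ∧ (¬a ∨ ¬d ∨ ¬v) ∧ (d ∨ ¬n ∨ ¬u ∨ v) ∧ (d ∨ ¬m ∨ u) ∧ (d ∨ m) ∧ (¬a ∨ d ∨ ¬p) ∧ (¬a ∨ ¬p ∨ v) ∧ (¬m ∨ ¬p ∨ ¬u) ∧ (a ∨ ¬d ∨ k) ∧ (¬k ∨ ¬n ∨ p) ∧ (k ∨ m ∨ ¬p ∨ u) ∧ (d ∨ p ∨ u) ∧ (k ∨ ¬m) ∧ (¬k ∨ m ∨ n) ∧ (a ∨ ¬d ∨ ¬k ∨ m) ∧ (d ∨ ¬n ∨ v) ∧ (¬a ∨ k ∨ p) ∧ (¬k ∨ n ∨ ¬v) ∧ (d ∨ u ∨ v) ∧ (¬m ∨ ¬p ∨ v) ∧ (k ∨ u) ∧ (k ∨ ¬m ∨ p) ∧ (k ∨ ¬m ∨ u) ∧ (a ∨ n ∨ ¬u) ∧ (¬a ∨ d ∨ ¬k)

Set p = False.
Set n = False.
Try k = False:
  (k ∨ ¬m) forces m = False.
  (d ∨ m) forces d = True.
  (a ∨ ¬d ∨ k) forces a = True.
  clause (¬a ∨ k ∨ p) is falsified — backtrack.
So k = True.
  then (¬a ∨ ¬k ∨ p) forces a = False.
  then (¬k ∨ m ∨ n) forces m = True.
  then (¬k ∨ n ∨ ¬v) forces v = False.
  then (a ∨ n ∨ ¬u) forces u = False.
  then (d ∨ ¬m ∨ u) forces d = True.
All clauses satisfied.

p=F; n=F; k=T; d=T; u=F; m=T; a=F; v=F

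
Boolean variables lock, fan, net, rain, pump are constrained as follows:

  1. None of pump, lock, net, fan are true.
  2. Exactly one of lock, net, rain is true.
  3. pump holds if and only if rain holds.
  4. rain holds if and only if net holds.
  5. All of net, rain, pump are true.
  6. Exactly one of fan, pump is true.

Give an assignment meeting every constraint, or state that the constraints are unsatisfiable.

The formula is unsatisfiable.

Case net = True:
  Constraint (1) is violated (net=T) — contradiction.
Case net = False:
  Constraint (5) is violated (net=F) — contradiction.
Both cases fail — unsatisfiable.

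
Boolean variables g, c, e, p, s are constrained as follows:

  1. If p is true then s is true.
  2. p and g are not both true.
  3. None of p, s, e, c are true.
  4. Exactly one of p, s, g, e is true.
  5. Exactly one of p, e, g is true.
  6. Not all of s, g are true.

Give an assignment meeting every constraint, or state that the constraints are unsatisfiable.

g: True, c: False, e: False, p: False, s: False

  (1) p=F ⇒ s: vacuous ✓
  (2) p=F, g=T — not both ✓
  (3) {p, s, e, c}: 0 true — none ✓
  (4) {p, s, g, e}: 1 true — exactly one ✓
  (5) {p, e, g}: 1 true — exactly one ✓
  (6) {s, g}: 1/2 true — not all ✓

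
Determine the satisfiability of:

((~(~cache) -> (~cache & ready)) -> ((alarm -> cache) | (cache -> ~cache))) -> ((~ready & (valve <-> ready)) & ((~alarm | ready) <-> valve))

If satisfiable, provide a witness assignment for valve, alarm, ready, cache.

valve = False, alarm = True, ready = False, cache = False

  ((~(~cache) -> (~cache & ready)) -> ((alarm -> cache) | (cache -> ~cache))) -> ((~ready & (valve <-> ready)) & ((~alarm | ready) <-> valve)) = True
    (~(~cache) -> (~cache & ready)) -> ((alarm -> cache) | (cache -> ~cache)) = True
      ~(~cache) -> (~cache & ready) = True
        ~(~cache) = False
          ~cache = True
        ~cache & ready = False
          ~cache = True
      (alarm -> cache) | (cache -> ~cache) = True
        alarm -> cache = False
        cache -> ~cache = True
          ~cache = True
    (~ready & (valve <-> ready)) & ((~alarm | ready) <-> valve) = True
      ~ready & (valve <-> ready) = True
        ~ready = True
        valve <-> ready = True
      (~alarm | ready) <-> valve = True
        ~alarm | ready = False
          ~alarm = False
The formula evaluates to True.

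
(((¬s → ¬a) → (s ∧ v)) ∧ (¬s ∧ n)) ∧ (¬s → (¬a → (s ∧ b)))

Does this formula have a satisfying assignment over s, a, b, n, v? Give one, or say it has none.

s = False, a = True, b = True, n = True, v = False

  ((¬s → ¬a) → (s ∧ v)) ∧ (¬s ∧ n) = True
    (¬s → ¬a) → (s ∧ v) = True
      ¬s → ¬a = False
        ¬s = True
        ¬a = False
      s ∧ v = False
    ¬s ∧ n = True
      ¬s = True
  ¬s → (¬a → (s ∧ b)) = True
    ¬s = True
    ¬a → (s ∧ b) = True
      ¬a = False
      s ∧ b = False
Both conjuncts True, so the formula holds.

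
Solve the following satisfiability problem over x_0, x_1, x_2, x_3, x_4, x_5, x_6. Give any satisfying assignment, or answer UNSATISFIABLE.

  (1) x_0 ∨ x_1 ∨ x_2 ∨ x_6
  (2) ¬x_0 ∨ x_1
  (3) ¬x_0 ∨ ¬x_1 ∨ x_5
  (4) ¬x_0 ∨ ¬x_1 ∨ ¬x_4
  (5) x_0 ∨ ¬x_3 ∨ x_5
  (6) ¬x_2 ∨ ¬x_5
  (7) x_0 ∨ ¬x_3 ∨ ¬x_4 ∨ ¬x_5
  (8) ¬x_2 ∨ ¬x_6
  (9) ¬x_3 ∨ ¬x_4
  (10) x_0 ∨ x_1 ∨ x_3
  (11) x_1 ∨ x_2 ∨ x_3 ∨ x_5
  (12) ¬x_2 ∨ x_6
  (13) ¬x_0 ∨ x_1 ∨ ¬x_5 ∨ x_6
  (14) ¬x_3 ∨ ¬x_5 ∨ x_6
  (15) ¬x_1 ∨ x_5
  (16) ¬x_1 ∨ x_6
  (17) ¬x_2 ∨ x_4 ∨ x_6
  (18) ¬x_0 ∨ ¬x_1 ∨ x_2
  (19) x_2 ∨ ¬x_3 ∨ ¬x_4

x_0: False, x_1: True, x_2: False, x_3: False, x_4: False, x_5: True, x_6: True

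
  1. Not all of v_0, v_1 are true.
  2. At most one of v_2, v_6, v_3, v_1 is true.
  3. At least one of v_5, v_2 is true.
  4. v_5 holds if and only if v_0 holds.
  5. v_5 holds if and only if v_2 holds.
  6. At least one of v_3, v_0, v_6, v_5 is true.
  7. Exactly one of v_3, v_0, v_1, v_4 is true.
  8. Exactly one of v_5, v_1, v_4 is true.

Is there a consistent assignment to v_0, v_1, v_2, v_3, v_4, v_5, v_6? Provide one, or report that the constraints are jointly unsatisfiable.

v_0=T, v_1=F, v_2=T, v_3=F, v_4=F, v_5=T, v_6=F

  (1) {v_0, v_1}: 1/2 true — not all ✓
  (2) {v_2, v_6, v_3, v_1}: 1 true — at most one ✓
  (3) {v_5, v_2}: 2 true — at least one ✓
  (4) v_5=T, v_0=T — same ✓
  (5) v_5=T, v_2=T — same ✓
  (6) {v_3, v_0, v_6, v_5}: 2 true — at least one ✓
  (7) {v_3, v_0, v_1, v_4}: 1 true — exactly one ✓
  (8) {v_5, v_1, v_4}: 1 true — exactly one ✓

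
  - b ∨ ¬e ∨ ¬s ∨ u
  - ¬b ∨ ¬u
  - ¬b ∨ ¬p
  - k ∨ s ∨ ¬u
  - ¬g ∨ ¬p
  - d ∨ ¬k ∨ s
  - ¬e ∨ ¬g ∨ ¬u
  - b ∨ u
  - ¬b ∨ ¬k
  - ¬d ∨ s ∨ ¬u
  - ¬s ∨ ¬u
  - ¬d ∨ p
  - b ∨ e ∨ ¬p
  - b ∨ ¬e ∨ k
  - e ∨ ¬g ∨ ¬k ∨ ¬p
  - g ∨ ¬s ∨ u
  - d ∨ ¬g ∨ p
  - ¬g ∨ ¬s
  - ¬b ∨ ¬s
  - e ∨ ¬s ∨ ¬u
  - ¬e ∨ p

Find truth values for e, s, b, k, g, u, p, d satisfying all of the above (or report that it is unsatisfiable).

e=F; s=F; b=T; k=F; g=F; u=F; p=F; d=F

Set e = False.
Try s = True:
  (¬s ∨ ¬u) forces u = False.
  (b ∨ u) forces b = True.
  clause (¬b ∨ ¬s) is falsified — backtrack.
So s = False.
Set b = True.
  then (¬b ∨ ¬u) forces u = False.
  then (¬b ∨ ¬p) forces p = False.
  then (¬b ∨ ¬k) forces k = False.
  then (¬d ∨ p) forces d = False.
  then (d ∨ ¬g ∨ p) forces g = False.
All clauses satisfied.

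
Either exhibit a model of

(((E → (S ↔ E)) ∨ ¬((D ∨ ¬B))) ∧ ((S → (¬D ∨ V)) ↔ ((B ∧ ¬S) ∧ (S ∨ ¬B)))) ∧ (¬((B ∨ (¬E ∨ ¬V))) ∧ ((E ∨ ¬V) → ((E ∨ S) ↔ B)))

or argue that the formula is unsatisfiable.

UNSATISFIABLE

Case B = True: the conjunct ¬((B ∨ (¬E ∨ ¬V))) becomes ¬((True ∨ (¬E ∨ ¬V))) = False.
Case B = False: the formula simplifies to ((E → (S ↔ E)) ∧ ¬((S → (¬D ∨ V)))) ∧ (¬((¬E ∨ ¬V)) ∧ ((E ∨ ¬V) → ¬((E ∨ S)))).
  V = True: the conjunct ¬((S → (¬D ∨ V))) becomes ¬((S → True)) = False.
  V = False: the conjunct ¬((¬E ∨ ¬V)) becomes ¬((¬E ∨ True)) = False.
Both cases fail — unsatisfiable.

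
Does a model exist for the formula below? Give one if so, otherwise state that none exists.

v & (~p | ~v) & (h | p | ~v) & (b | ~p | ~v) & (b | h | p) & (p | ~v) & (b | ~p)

Unsatisfiable

Case v = True:
  (~p | ~v) forces p = False.
  Clause (p | ~v) is falsified — contradiction.
Case v = False:
  Clause (v) is falsified — contradiction.
Both cases fail, so the formula is unsatisfiable.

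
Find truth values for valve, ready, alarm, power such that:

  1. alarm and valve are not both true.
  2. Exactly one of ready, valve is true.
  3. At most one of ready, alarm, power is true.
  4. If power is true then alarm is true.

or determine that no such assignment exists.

valve = False; ready = True; alarm = False; power = False

  (1) alarm=F, valve=F — not both ✓
  (2) {ready, valve}: 1 true — exactly one ✓
  (3) {ready, alarm, power}: 1 true — at most one ✓
  (4) power=F ⇒ alarm: vacuous ✓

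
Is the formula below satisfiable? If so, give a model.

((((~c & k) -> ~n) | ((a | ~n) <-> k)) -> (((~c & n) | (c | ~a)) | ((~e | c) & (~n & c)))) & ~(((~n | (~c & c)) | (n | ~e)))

No satisfying assignment exists.

The conjunct ~(((~n | (~c & c)) | (n | ~e))) is unsatisfiable on its own:
  n=F, e=F, c=F: evaluates to False.
  n=F, e=F, c=T: evaluates to False.
  n=F, e=T, c=F: evaluates to False.
  n=F, e=T, c=T: evaluates to False.
  n=T, e=F, c=F: evaluates to False.
  n=T, e=F, c=T: evaluates to False.
  n=T, e=T, c=F: evaluates to False.
  n=T, e=T, c=T: evaluates to False.
So the whole conjunction is unsatisfiable.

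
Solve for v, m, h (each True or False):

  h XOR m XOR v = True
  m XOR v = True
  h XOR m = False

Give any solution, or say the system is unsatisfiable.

v = True; m = False; h = False

h XOR m XOR v = F XOR F XOR T = True ✓
m XOR v = F XOR T = True ✓
h XOR m = F XOR F = False ✓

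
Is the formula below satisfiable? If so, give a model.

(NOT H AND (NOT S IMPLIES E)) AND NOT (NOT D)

H: False; E: False; S: True; D: True

  NOT H AND (NOT S IMPLIES E) = True
    NOT H = True
    NOT S IMPLIES E = True
      NOT S = False
  NOT (NOT D) = True
    NOT D = False
Both conjuncts True, so the formula holds.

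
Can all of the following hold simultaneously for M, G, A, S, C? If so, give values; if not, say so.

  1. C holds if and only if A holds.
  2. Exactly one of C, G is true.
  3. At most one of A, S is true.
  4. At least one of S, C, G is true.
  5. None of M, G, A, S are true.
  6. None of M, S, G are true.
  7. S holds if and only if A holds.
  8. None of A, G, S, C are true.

Case G = True:
  Constraint (5) is violated (G=T) — contradiction.
Case G = False:
  (2) with G=F forces C = True.
  Constraint (8) is violated (C=T) — contradiction.
Both cases fail — unsatisfiable.

No satisfying assignment exists.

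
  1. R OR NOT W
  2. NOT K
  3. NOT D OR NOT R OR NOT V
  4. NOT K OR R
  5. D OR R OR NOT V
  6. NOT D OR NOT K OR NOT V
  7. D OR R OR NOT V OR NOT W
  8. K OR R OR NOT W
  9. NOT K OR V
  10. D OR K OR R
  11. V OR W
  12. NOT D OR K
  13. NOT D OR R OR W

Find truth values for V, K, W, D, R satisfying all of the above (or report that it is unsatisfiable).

Unit clause (NOT K) forces K = False.
In (NOT D OR K) only NOT D is left, so D = False.
In (D OR K OR R) only R is left, so R = True.
Set V = True.
Set W = False.
All clauses satisfied.

V: True, K: False, W: False, D: False, R: True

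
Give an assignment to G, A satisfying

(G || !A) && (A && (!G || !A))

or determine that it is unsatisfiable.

Case A = True: the formula simplifies to G && !G.
  G = True: the conjunct !G is False.
  G = False: the conjunct G is False.
Case A = False: the conjunct A is False.
Both cases fail — unsatisfiable.

The formula is unsatisfiable.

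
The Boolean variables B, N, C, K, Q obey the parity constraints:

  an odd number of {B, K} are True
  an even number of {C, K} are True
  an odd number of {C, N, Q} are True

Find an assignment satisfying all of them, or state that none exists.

B=T, N=T, C=F, K=F, Q=F

{B, K}: 1 true → odd ✓
{C, K}: 0 true → even ✓
{C, N, Q}: 1 true → odd ✓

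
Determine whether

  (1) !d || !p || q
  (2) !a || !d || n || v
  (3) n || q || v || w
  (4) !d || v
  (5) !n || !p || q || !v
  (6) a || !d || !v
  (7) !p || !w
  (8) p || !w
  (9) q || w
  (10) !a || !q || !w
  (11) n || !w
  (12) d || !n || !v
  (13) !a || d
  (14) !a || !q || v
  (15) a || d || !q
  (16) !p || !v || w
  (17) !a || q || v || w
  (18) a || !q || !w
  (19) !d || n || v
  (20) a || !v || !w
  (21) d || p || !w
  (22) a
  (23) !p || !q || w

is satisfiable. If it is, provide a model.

Unit clause (a) forces a = True.
In (!a || d) only d is left, so d = True.
In (!d || v) only v is left, so v = True.
Set n = True.
Try p = True:
  (!d || !p || q) forces q = True.
  (!p || !w) forces w = False.
  clause (!p || !v || w) is falsified — backtrack.
So p = False.
  then (p || !w) forces w = False.
  then (q || w) forces q = True.
All clauses satisfied.

n: True, d: True, v: True, p: False, q: True, a: True, w: False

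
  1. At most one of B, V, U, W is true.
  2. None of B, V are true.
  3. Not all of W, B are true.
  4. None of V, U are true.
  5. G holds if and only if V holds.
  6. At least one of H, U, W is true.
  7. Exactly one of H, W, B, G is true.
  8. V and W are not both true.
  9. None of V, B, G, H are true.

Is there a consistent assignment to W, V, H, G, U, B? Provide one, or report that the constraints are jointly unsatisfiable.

W=T, V=F, H=F, G=F, U=F, B=F

  (1) {B, V, U, W}: 1 true — at most one ✓
  (2) {B, V}: 0 true — none ✓
  (3) {W, B}: 1/2 true — not all ✓
  (4) {V, U}: 0 true — none ✓
  (5) G=F, V=F — same ✓
  (6) {H, U, W}: 1 true — at least one ✓
  (7) {H, W, B, G}: 1 true — exactly one ✓
  (8) V=F, W=T — not both ✓
  (9) {V, B, G, H}: 0 true — none ✓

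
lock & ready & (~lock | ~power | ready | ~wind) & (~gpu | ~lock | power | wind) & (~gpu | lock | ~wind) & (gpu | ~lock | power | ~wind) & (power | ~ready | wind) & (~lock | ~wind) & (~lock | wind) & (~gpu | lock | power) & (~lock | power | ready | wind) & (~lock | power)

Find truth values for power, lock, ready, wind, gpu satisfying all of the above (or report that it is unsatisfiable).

Unsatisfiable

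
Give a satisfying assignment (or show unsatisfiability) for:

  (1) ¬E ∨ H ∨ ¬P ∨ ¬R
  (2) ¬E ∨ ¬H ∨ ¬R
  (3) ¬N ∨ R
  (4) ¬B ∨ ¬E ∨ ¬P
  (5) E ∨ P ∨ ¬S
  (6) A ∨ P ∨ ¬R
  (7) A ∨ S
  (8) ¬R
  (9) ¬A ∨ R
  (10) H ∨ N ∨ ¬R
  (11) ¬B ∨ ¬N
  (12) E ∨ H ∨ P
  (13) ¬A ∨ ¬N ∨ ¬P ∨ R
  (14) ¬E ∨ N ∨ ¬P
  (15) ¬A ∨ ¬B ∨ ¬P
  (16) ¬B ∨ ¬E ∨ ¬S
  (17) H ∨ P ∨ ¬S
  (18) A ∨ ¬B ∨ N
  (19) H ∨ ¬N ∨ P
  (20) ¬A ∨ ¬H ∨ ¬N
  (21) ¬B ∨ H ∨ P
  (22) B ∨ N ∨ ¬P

Unit clause (¬R) forces R = False.
In (¬A ∨ R) only ¬A is left, so A = False.
In (¬N ∨ R) only ¬N is left, so N = False.
In (A ∨ S) only S is left, so S = True.
In (A ∨ ¬B ∨ N) only ¬B is left, so B = False.
In (B ∨ N ∨ ¬P) only ¬P is left, so P = False.
In (E ∨ P ∨ ¬S) only E is left, so E = True.
In (H ∨ P ∨ ¬S) only H is left, so H = True.
All clauses satisfied.

E = True, H = True, P = False, R = False, N = False, B = False, S = True, A = False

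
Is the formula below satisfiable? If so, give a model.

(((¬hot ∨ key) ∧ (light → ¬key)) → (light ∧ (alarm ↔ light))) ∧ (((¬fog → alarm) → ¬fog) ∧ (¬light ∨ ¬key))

fog=F, alarm=T, hot=T, key=F, light=T

  ((¬hot ∨ key) ∧ (light → ¬key)) → (light ∧ (alarm ↔ light)) = True
    (¬hot ∨ key) ∧ (light → ¬key) = False
      ¬hot ∨ key = False
        ¬hot = False
      light → ¬key = True
        ¬key = True
    light ∧ (alarm ↔ light) = True
      alarm ↔ light = True
  ((¬fog → alarm) → ¬fog) ∧ (¬light ∨ ¬key) = True
    (¬fog → alarm) → ¬fog = True
      ¬fog → alarm = True
        ¬fog = True
      ¬fog = True
    ¬light ∨ ¬key = True
      ¬light = False
      ¬key = True
Both conjuncts True, so the formula holds.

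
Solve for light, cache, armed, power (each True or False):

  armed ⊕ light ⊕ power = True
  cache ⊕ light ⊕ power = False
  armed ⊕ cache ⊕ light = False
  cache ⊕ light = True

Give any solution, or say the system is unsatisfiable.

light = True, cache = False, armed = True, power = True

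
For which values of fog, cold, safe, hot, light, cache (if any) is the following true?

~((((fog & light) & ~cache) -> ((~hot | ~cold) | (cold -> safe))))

fog=T, cold=T, safe=F, hot=T, light=T, cache=F

  ~((((fog & light) & ~cache) -> ((~hot | ~cold) | (cold -> safe)))) = True
    ((fog & light) & ~cache) -> ((~hot | ~cold) | (cold -> safe)) = False
      (fog & light) & ~cache = True
        fog & light = True
        ~cache = True
      (~hot | ~cold) | (cold -> safe) = False
        ~hot | ~cold = False
          ~hot = False
          ~cold = False
        cold -> safe = False
The formula evaluates to True.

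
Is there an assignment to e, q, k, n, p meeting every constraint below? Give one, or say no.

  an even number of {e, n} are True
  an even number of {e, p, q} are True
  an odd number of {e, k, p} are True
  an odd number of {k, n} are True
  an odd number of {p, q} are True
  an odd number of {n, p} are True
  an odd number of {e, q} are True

Unsatisfiable

Adding constraints 1, 2, 3, 4, 7 mod 2: every variable appears an even number of times on the left, so the left side is 0.
But the right sides sum to 1 (mod 2). 0 ≠ 1 — the system is inconsistent.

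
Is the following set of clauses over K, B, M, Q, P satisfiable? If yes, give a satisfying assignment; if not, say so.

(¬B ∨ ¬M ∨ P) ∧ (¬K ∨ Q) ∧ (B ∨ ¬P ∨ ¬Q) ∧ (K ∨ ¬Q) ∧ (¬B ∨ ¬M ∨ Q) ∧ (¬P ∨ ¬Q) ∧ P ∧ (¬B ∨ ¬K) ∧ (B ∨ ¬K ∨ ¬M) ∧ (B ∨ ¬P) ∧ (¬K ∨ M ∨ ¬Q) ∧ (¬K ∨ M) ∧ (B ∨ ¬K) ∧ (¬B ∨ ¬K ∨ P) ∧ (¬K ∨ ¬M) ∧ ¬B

Case B = True:
  Clause (¬B) is falsified — contradiction.
Case B = False:
  (P) forces P = True.
  Clause (B ∨ ¬P) is falsified — contradiction.
Both cases fail, so the formula is unsatisfiable.

The formula is unsatisfiable.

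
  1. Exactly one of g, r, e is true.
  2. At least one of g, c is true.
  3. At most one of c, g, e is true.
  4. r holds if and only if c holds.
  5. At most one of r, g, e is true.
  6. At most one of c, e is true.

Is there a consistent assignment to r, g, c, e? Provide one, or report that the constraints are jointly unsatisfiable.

r = False, g = True, c = False, e = False

  (1) {g, r, e}: 1 true — exactly one ✓
  (2) {g, c}: 1 true — at least one ✓
  (3) {c, g, e}: 1 true — at most one ✓
  (4) r=F, c=F — same ✓
  (5) {r, g, e}: 1 true — at most one ✓
  (6) {c, e}: 0 true — at most one ✓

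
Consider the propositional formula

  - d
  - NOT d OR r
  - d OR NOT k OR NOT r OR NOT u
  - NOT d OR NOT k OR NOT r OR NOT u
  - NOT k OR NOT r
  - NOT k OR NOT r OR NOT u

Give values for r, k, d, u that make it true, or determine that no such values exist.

r=T; k=F; d=T; u=T

Unit clause (d) forces d = True.
In (NOT d OR r) only r is left, so r = True.
In (NOT k OR NOT r) only NOT k is left, so k = False.
Set u = True.
Check each clause:
  (d): d holds.
  (NOT d OR r): r holds.
  (d OR NOT k OR NOT r OR NOT u): d holds.
  (NOT d OR NOT k OR NOT r OR NOT u): NOT k holds.
  (NOT k OR NOT r): NOT k holds.
  (NOT k OR NOT r OR NOT u): NOT k holds.
All clauses satisfied.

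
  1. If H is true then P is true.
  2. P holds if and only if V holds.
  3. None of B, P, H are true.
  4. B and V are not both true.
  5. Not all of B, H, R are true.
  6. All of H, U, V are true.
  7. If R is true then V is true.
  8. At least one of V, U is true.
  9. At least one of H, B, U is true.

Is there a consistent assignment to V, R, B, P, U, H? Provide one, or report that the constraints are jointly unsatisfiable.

Unsatisfiable — no assignment works.

Case H = True:
  Constraint (3) is violated (H=T) — contradiction.
Case H = False:
  Constraint (6) is violated (H=F) — contradiction.
Both cases fail — unsatisfiable.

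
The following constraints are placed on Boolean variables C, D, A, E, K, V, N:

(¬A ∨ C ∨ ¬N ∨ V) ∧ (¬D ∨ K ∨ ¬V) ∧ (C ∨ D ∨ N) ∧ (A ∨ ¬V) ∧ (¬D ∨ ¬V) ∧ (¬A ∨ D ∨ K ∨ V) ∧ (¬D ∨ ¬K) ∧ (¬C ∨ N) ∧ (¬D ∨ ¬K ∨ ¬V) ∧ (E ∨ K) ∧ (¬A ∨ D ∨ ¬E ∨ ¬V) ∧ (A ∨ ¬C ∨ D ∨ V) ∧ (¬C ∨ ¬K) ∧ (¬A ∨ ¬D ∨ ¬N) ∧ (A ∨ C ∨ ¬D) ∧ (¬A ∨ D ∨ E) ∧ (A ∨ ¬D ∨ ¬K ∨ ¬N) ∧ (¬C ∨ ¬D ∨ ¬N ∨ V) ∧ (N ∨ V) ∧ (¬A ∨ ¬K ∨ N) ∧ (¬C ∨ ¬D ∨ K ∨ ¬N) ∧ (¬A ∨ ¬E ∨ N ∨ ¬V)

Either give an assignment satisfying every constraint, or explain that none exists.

Set C = False.
Set D = False.
  then (C ∨ D ∨ N) forces N = True.
Try A = True:
  (¬A ∨ C ∨ ¬N ∨ V) forces V = True.
  (¬A ∨ D ∨ ¬E ∨ ¬V) forces E = False.
  clause (¬A ∨ D ∨ E) is falsified — backtrack.
So A = False.
  then (A ∨ ¬V) forces V = False.
Set E = True.
Set K = True.
All clauses satisfied.

C = False, D = False, A = False, E = True, K = True, V = False, N = True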